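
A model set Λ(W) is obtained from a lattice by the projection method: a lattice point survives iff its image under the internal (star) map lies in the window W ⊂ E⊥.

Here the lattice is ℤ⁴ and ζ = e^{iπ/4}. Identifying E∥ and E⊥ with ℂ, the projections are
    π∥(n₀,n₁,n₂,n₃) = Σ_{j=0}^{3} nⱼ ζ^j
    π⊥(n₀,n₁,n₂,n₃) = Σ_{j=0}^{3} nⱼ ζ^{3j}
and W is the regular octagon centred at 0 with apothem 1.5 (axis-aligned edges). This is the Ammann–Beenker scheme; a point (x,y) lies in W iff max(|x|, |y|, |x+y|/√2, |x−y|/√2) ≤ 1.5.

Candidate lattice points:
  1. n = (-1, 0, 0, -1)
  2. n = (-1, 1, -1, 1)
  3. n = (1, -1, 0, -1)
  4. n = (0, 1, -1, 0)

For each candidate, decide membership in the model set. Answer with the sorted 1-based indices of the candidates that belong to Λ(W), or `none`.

π⊥(n) = n₀ + n₁ζ³ + n₂ζ⁶ + n₃ζ⁹ where ζ = e^{iπ/4}.
candidate 1: n = (-1, 0, 0, -1) → π⊥ ≈ (-1.70711, -0.70711); max(|x|,|y|,|x±y|/√2) = 1.70711 > 1.5 ⇒ ∉ W
candidate 2: n = (-1, 1, -1, 1) → π⊥ ≈ (-1.00000, +2.41421); max(|x|,|y|,|x±y|/√2) = 2.41421 > 1.5 ⇒ ∉ W
candidate 3: n = (1, -1, 0, -1) → π⊥ ≈ (+1.00000, -1.41421); max(|x|,|y|,|x±y|/√2) = 1.70711 > 1.5 ⇒ ∉ W
candidate 4: n = (0, 1, -1, 0) → π⊥ ≈ (-0.70711, +1.70711); max(|x|,|y|,|x±y|/√2) = 1.70711 > 1.5 ⇒ ∉ W

none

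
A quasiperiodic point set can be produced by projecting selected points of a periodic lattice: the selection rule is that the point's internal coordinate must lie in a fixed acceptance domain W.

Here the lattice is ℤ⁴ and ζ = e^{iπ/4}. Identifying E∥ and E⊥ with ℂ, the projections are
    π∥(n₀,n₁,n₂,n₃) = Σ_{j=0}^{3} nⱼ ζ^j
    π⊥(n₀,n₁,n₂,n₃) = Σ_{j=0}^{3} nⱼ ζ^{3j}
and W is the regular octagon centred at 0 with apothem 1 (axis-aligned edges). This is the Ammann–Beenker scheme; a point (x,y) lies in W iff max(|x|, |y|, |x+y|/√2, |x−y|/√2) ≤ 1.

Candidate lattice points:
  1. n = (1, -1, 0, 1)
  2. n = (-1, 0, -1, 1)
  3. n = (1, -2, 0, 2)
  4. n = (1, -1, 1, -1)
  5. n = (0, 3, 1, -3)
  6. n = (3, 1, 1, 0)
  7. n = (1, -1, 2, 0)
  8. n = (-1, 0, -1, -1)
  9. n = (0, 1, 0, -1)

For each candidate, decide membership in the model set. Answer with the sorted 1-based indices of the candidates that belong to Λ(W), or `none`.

none

π⊥(n) = n₀ + n₁ζ³ + n₂ζ⁶ + n₃ζ⁹ where ζ = e^{iπ/4}.
#1 (1, -1, 0, 1): internal (2.4142, 0.0000); octagon support 2.4142 vs apothem 1 → ∉ W
#2 (-1, 0, -1, 1): internal (-0.2929, 1.7071); octagon support 1.7071 vs apothem 1 → ∉ W
#3 (1, -2, 0, 2): internal (3.8284, 0.0000); octagon support 3.8284 vs apothem 1 → ∉ W
#4 (1, -1, 1, -1): internal (1.0000, -2.4142); octagon support 2.4142 vs apothem 1 → ∉ W
#5 (0, 3, 1, -3): internal (-4.2426, -1.0000); octagon support 4.2426 vs apothem 1 → ∉ W
#6 (3, 1, 1, 0): internal (2.2929, -0.2929); octagon support 2.2929 vs apothem 1 → ∉ W
#7 (1, -1, 2, 0): internal (1.7071, -2.7071); octagon support 3.1213 vs apothem 1 → ∉ W
#8 (-1, 0, -1, -1): internal (-1.7071, 0.2929); octagon support 1.7071 vs apothem 1 → ∉ W
#9 (0, 1, 0, -1): internal (-1.4142, 0.0000); octagon support 1.4142 vs apothem 1 → ∉ W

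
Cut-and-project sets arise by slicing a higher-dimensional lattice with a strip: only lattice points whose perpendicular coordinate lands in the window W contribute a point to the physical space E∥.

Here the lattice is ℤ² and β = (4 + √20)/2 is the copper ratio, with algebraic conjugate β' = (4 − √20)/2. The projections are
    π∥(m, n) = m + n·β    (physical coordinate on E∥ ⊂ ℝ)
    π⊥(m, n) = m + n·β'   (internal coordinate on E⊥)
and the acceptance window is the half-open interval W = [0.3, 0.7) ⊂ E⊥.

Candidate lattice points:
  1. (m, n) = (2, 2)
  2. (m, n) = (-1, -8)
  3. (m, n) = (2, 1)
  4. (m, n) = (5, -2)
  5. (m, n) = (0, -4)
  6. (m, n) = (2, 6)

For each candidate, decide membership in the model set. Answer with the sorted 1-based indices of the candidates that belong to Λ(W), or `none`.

Compute β' = (4−√20)/2 = -0.23607, so π⊥(m,n) = m -0.23607·n.
candidate 1: (m,n)=(2,2) → π∥ = 2+2·β ≈ 10.47214, π⊥ = 2+2·β' ≈ 1.52786 ∉ [0.3, 0.7) ⇒ out
candidate 2: (m,n)=(-1,-8) → π∥ = -1-8·β ≈ -34.88854, π⊥ = -1-8·β' ≈ 0.88854 ∉ [0.3, 0.7) ⇒ out
candidate 3: (m,n)=(2,1) → π∥ = 2+1·β ≈ 6.23607, π⊥ = 2+1·β' ≈ 1.76393 ∉ [0.3, 0.7) ⇒ out
candidate 4: (m,n)=(5,-2) → π∥ = 5-2·β ≈ -3.47214, π⊥ = 5-2·β' ≈ 5.47214 ∉ [0.3, 0.7) ⇒ out
candidate 5: (m,n)=(0,-4) → π∥ = 0-4·β ≈ -16.94427, π⊥ = 0-4·β' ≈ 0.94427 ∉ [0.3, 0.7) ⇒ out
candidate 6: (m,n)=(2,6) → π∥ = 2+6·β ≈ 27.41641, π⊥ = 2+6·β' ≈ 0.58359 ∈ [0.3, 0.7) ⇒ IN Λ

6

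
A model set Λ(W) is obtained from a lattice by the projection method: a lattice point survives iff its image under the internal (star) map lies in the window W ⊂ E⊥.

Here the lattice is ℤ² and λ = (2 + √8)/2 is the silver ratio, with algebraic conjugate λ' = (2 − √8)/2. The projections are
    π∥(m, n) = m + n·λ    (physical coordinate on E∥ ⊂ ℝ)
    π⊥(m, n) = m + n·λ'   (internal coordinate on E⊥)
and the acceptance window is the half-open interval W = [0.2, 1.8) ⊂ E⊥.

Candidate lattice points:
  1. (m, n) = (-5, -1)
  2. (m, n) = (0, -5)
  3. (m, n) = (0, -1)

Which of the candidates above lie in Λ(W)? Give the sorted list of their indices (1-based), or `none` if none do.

Compute λ' = (2−√8)/2 = -0.41421, so π⊥(m,n) = m -0.41421·n.
[1] lift (-5,-1): star map gives -4.58579; window check 0.2 ≤ -4.58579 < 1.8 is false → out
[2] lift (0,-5): star map gives 2.07107; window check 0.2 ≤ 2.07107 < 1.8 is false → out
[3] lift (0,-1): star map gives 0.41421; window check 0.2 ≤ 0.41421 < 1.8 is true → IN Λ

3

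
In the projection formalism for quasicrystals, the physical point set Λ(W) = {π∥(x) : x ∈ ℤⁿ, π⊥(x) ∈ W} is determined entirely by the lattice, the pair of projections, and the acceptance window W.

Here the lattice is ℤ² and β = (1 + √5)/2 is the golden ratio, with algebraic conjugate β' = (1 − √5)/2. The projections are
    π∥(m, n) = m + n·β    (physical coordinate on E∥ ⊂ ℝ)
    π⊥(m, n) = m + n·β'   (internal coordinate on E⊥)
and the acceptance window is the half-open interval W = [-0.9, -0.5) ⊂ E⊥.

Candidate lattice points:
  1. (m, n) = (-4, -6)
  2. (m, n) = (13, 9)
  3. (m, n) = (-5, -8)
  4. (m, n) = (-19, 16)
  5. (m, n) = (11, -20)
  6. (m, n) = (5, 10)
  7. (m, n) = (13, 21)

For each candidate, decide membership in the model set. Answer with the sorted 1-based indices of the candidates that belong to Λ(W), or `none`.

none

Compute β' = (1−√5)/2 = -0.6180, so π⊥(m,n) = m -0.6180·n.
[1] lift (-4,-6): star map gives -0.2918; window check -0.9 ≤ -0.2918 < -0.5 is false → out
[2] lift (13,9): star map gives 7.4377; window check -0.9 ≤ 7.4377 < -0.5 is false → out
[3] lift (-5,-8): star map gives -0.0557; window check -0.9 ≤ -0.0557 < -0.5 is false → out
[4] lift (-19,16): star map gives -28.8885; window check -0.9 ≤ -28.8885 < -0.5 is false → out
[5] lift (11,-20): star map gives 23.3607; window check -0.9 ≤ 23.3607 < -0.5 is false → out
[6] lift (5,10): star map gives -1.1803; window check -0.9 ≤ -1.1803 < -0.5 is false → out
[7] lift (13,21): star map gives 0.0213; window check -0.9 ≤ 0.0213 < -0.5 is false → out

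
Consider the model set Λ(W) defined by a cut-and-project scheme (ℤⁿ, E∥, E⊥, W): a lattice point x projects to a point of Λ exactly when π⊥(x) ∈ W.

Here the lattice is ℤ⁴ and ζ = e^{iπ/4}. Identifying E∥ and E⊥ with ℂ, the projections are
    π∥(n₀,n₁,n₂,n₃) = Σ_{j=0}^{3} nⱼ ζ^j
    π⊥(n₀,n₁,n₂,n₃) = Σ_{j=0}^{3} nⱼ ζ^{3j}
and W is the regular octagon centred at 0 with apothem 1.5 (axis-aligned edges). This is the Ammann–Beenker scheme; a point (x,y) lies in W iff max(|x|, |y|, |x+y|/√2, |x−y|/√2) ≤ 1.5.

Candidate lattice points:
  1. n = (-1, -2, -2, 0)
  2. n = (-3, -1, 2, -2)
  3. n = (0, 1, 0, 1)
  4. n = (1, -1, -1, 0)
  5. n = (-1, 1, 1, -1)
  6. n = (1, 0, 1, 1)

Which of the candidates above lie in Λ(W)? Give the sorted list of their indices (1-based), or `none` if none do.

With ζ = e^{iπ/4} the internal vectors are ζ^0,ζ^3,ζ^6,ζ^9.
#1 (-1, -2, -2, 0): internal (0.41421, 0.58579); octagon support 0.70711 vs apothem 1.5 → ∈ W
#2 (-3, -1, 2, -2): internal (-3.70711, -4.12132); octagon support 5.53553 vs apothem 1.5 → ∉ W
#3 (0, 1, 0, 1): internal (0.00000, 1.41421); octagon support 1.41421 vs apothem 1.5 → ∈ W
#4 (1, -1, -1, 0): internal (1.70711, 0.29289); octagon support 1.70711 vs apothem 1.5 → ∉ W
#5 (-1, 1, 1, -1): internal (-2.41421, -1.00000); octagon support 2.41421 vs apothem 1.5 → ∉ W
#6 (1, 0, 1, 1): internal (1.70711, -0.29289); octagon support 1.70711 vs apothem 1.5 → ∉ W

1, 3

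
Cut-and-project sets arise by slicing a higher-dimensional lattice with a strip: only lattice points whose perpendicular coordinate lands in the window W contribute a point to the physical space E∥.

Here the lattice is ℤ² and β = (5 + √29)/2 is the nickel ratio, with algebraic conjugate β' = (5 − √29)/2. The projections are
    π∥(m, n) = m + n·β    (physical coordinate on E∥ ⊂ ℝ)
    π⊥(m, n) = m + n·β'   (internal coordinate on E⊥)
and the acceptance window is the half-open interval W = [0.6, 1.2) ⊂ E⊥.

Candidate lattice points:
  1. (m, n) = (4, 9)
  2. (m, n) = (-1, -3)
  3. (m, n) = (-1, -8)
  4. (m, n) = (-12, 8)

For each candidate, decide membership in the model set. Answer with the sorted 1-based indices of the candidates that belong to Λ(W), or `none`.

β' = (5−√29)/2 ≈ -0.1926.
#1 (4,9): internal coord 4 + (9)·β' = +2.2668; +2.2668 ∉ [0.6, 1.2) → out
#2 (-1,-3): internal coord -1 + (-3)·β' = -0.4223; -0.4223 ∉ [0.6, 1.2) → out
#3 (-1,-8): internal coord -1 + (-8)·β' = +0.5407; +0.5407 ∉ [0.6, 1.2) → out
#4 (-12,8): internal coord -12 + (8)·β' = -13.5407; -13.5407 ∉ [0.6, 1.2) → out

none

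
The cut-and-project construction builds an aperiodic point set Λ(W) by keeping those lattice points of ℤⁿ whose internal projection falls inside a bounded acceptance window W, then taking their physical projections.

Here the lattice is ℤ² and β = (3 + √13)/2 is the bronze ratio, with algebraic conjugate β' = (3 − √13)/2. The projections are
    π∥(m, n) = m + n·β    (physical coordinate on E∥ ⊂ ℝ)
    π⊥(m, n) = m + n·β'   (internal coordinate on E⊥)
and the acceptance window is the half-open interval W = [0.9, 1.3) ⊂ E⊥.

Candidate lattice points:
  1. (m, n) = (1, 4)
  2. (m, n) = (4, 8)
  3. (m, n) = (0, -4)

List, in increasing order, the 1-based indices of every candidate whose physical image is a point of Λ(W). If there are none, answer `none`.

3

Numerically β ≈ 3.302776 and β' = −1/β ≈ -0.302776.
candidate 1: (m,n)=(1,4) → π∥ = 1+4·β ≈ 14.211103, π⊥ = 1+4·β' ≈ -0.211103 ∉ [0.9, 1.3) ⇒ out
candidate 2: (m,n)=(4,8) → π∥ = 4+8·β ≈ 30.422205, π⊥ = 4+8·β' ≈ 1.577795 ∉ [0.9, 1.3) ⇒ out
candidate 3: (m,n)=(0,-4) → π∥ = 0-4·β ≈ -13.211103, π⊥ = 0-4·β' ≈ 1.211103 ∈ [0.9, 1.3) ⇒ IN Λ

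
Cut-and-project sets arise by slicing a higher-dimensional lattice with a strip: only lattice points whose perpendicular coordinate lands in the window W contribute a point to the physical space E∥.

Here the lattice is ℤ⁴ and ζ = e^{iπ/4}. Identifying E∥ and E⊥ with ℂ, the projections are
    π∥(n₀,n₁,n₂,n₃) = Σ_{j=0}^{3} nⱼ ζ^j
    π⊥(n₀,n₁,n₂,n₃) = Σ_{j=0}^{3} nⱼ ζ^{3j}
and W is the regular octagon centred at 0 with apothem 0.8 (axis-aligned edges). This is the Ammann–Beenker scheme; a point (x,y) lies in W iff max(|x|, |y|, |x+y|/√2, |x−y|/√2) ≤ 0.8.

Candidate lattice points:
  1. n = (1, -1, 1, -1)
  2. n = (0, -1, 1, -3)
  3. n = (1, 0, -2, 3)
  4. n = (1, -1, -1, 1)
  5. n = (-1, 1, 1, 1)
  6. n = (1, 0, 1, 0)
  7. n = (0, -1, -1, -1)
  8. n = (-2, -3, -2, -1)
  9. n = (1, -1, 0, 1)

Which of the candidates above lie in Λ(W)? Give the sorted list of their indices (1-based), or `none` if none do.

π⊥(n) = n₀ + n₁ζ³ + n₂ζ⁶ + n₃ζ⁹ where ζ = e^{iπ/4}.
candidate 1: n = (1, -1, 1, -1) → π⊥ ≈ (+1.00000, -2.41421); max(|x|,|y|,|x±y|/√2) = 2.41421 > 0.8 ⇒ ∉ W
candidate 2: n = (0, -1, 1, -3) → π⊥ ≈ (-1.41421, -3.82843); max(|x|,|y|,|x±y|/√2) = 3.82843 > 0.8 ⇒ ∉ W
candidate 3: n = (1, 0, -2, 3) → π⊥ ≈ (+3.12132, +4.12132); max(|x|,|y|,|x±y|/√2) = 5.12132 > 0.8 ⇒ ∉ W
candidate 4: n = (1, -1, -1, 1) → π⊥ ≈ (+2.41421, +1.00000); max(|x|,|y|,|x±y|/√2) = 2.41421 > 0.8 ⇒ ∉ W
candidate 5: n = (-1, 1, 1, 1) → π⊥ ≈ (-1.00000, +0.41421); max(|x|,|y|,|x±y|/√2) = 1.00000 > 0.8 ⇒ ∉ W
candidate 6: n = (1, 0, 1, 0) → π⊥ ≈ (+1.00000, -1.00000); max(|x|,|y|,|x±y|/√2) = 1.41421 > 0.8 ⇒ ∉ W
candidate 7: n = (0, -1, -1, -1) → π⊥ ≈ (+0.00000, -0.41421); max(|x|,|y|,|x±y|/√2) = 0.41421 ≤ 0.8 ⇒ ∈ W
candidate 8: n = (-2, -3, -2, -1) → π⊥ ≈ (-0.58579, -0.82843); max(|x|,|y|,|x±y|/√2) = 1.00000 > 0.8 ⇒ ∉ W
candidate 9: n = (1, -1, 0, 1) → π⊥ ≈ (+2.41421, +0.00000); max(|x|,|y|,|x±y|/√2) = 2.41421 > 0.8 ⇒ ∉ W

7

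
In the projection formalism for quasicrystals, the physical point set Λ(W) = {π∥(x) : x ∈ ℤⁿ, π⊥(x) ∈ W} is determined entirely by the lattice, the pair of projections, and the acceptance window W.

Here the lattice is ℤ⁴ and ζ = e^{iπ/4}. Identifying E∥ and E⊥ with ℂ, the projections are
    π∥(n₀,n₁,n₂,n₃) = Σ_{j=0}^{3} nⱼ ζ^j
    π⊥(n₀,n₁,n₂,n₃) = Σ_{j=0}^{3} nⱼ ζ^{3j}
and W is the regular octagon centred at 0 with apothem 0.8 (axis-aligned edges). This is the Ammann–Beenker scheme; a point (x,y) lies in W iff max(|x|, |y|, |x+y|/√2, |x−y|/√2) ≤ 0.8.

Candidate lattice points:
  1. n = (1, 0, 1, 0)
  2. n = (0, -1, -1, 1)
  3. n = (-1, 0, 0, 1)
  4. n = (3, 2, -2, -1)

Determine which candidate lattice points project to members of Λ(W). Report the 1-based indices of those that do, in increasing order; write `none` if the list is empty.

3

Internal map: ζ^{3j} for j=0..3 gives (1,0), (−√2/2,√2/2), (0,−1), (√2/2,√2/2).
#1 (1, 0, 1, 0): internal (1.00000, -1.00000); octagon support 1.41421 vs apothem 0.8 → ∉ W
#2 (0, -1, -1, 1): internal (1.41421, 1.00000); octagon support 1.70711 vs apothem 0.8 → ∉ W
#3 (-1, 0, 0, 1): internal (-0.29289, 0.70711); octagon support 0.70711 vs apothem 0.8 → ∈ W
#4 (3, 2, -2, -1): internal (0.87868, 2.70711); octagon support 2.70711 vs apothem 0.8 → ∉ W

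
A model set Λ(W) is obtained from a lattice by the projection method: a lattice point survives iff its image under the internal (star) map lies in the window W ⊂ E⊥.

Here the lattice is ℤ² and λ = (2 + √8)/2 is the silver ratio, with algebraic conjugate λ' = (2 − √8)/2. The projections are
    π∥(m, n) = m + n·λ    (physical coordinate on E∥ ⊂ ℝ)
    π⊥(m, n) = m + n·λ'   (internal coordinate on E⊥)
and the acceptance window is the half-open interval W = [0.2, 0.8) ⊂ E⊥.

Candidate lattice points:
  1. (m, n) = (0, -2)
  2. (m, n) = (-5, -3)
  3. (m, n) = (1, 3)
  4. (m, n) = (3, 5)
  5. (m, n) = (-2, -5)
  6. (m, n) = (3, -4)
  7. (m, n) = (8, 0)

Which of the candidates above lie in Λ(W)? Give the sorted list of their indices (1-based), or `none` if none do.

λ' = (2−√8)/2 ≈ -0.414214.
candidate 1: (m,n)=(0,-2) → π∥ = 0-2·λ ≈ -4.828427, π⊥ = 0-2·λ' ≈ 0.828427 ∉ [0.2, 0.8) ⇒ out
candidate 2: (m,n)=(-5,-3) → π∥ = -5-3·λ ≈ -12.242641, π⊥ = -5-3·λ' ≈ -3.757359 ∉ [0.2, 0.8) ⇒ out
candidate 3: (m,n)=(1,3) → π∥ = 1+3·λ ≈ 8.242641, π⊥ = 1+3·λ' ≈ -0.242641 ∉ [0.2, 0.8) ⇒ out
candidate 4: (m,n)=(3,5) → π∥ = 3+5·λ ≈ 15.071068, π⊥ = 3+5·λ' ≈ 0.928932 ∉ [0.2, 0.8) ⇒ out
candidate 5: (m,n)=(-2,-5) → π∥ = -2-5·λ ≈ -14.071068, π⊥ = -2-5·λ' ≈ 0.071068 ∉ [0.2, 0.8) ⇒ out
candidate 6: (m,n)=(3,-4) → π∥ = 3-4·λ ≈ -6.656854, π⊥ = 3-4·λ' ≈ 4.656854 ∉ [0.2, 0.8) ⇒ out
candidate 7: (m,n)=(8,0) → π∥ = 8+0·λ ≈ 8.000000, π⊥ = 8+0·λ' ≈ 8.000000 ∉ [0.2, 0.8) ⇒ out

none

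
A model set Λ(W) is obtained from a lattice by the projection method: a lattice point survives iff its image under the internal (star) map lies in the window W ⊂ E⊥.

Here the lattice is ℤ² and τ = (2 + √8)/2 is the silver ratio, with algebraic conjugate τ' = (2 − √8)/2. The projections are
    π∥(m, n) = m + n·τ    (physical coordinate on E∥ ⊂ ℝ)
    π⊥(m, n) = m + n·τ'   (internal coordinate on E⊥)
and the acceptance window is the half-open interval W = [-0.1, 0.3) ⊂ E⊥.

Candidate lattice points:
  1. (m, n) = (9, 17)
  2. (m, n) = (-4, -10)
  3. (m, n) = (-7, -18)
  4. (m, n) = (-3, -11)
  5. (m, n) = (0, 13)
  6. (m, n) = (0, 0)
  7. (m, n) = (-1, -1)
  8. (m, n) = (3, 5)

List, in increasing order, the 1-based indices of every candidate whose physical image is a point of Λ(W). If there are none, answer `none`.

2, 6

Numerically τ ≈ 2.4142 and τ' = −1/τ ≈ -0.4142.
candidate 1: (m,n)=(9,17) → π∥ = 9+17·τ ≈ 50.0416, π⊥ = 9+17·τ' ≈ 1.9584 ∉ [-0.1, 0.3) ⇒ out
candidate 2: (m,n)=(-4,-10) → π∥ = -4-10·τ ≈ -28.1421, π⊥ = -4-10·τ' ≈ 0.1421 ∈ [-0.1, 0.3) ⇒ IN Λ
candidate 3: (m,n)=(-7,-18) → π∥ = -7-18·τ ≈ -50.4558, π⊥ = -7-18·τ' ≈ 0.4558 ∉ [-0.1, 0.3) ⇒ out
candidate 4: (m,n)=(-3,-11) → π∥ = -3-11·τ ≈ -29.5563, π⊥ = -3-11·τ' ≈ 1.5563 ∉ [-0.1, 0.3) ⇒ out
candidate 5: (m,n)=(0,13) → π∥ = 0+13·τ ≈ 31.3848, π⊥ = 0+13·τ' ≈ -5.3848 ∉ [-0.1, 0.3) ⇒ out
candidate 6: (m,n)=(0,0) → π∥ = 0+0·τ ≈ 0.0000, π⊥ = 0+0·τ' ≈ 0.0000 ∈ [-0.1, 0.3) ⇒ IN Λ
candidate 7: (m,n)=(-1,-1) → π∥ = -1-1·τ ≈ -3.4142, π⊥ = -1-1·τ' ≈ -0.5858 ∉ [-0.1, 0.3) ⇒ out
candidate 8: (m,n)=(3,5) → π∥ = 3+5·τ ≈ 15.0711, π⊥ = 3+5·τ' ≈ 0.9289 ∉ [-0.1, 0.3) ⇒ out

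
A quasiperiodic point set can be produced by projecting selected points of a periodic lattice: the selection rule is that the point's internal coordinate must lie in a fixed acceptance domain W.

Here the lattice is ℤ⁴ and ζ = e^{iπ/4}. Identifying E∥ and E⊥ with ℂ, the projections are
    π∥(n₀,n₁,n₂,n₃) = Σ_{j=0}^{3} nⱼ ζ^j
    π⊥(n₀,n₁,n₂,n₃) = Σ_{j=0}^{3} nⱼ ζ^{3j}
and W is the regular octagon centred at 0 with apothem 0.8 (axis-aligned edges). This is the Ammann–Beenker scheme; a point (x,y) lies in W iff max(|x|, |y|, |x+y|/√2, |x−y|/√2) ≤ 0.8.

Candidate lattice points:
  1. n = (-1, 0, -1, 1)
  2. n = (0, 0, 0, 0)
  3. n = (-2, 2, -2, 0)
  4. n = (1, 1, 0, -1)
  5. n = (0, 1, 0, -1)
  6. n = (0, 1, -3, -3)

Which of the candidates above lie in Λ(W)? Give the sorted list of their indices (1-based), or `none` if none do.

Internal map: ζ^{3j} for j=0..3 gives (1,0), (−√2/2,√2/2), (0,−1), (√2/2,√2/2).
candidate 1: n = (-1, 0, -1, 1) → π⊥ ≈ (-0.292893, +1.707107); max(|x|,|y|,|x±y|/√2) = 1.707107 > 0.8 ⇒ ∉ W
candidate 2: n = (0, 0, 0, 0) → π⊥ ≈ (+0.000000, +0.000000); max(|x|,|y|,|x±y|/√2) = 0.000000 ≤ 0.8 ⇒ ∈ W
candidate 3: n = (-2, 2, -2, 0) → π⊥ ≈ (-3.414214, +3.414214); max(|x|,|y|,|x±y|/√2) = 4.828427 > 0.8 ⇒ ∉ W
candidate 4: n = (1, 1, 0, -1) → π⊥ ≈ (-0.414214, +0.000000); max(|x|,|y|,|x±y|/√2) = 0.414214 ≤ 0.8 ⇒ ∈ W
candidate 5: n = (0, 1, 0, -1) → π⊥ ≈ (-1.414214, +0.000000); max(|x|,|y|,|x±y|/√2) = 1.414214 > 0.8 ⇒ ∉ W
candidate 6: n = (0, 1, -3, -3) → π⊥ ≈ (-2.828427, +1.585786); max(|x|,|y|,|x±y|/√2) = 3.121320 > 0.8 ⇒ ∉ W

2, 4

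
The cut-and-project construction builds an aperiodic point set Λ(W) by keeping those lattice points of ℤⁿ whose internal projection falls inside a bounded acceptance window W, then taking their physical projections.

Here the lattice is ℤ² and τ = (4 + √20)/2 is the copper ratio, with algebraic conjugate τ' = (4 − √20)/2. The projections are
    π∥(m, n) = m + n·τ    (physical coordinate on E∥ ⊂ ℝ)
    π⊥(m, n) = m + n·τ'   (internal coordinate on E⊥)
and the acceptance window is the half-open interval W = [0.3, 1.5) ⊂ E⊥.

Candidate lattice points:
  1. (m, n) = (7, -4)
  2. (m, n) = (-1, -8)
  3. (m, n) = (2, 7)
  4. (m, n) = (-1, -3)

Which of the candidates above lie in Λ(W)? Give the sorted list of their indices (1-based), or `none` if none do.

2, 3

Numerically τ ≈ 4.23607 and τ' = −1/τ ≈ -0.23607.
#1 (7,-4): internal coord 7 + (-4)·τ' = +7.94427; +7.94427 ∉ [0.3, 1.5) → out
#2 (-1,-8): internal coord -1 + (-8)·τ' = +0.88854; +0.88854 ∈ [0.3, 1.5) → IN Λ
#3 (2,7): internal coord 2 + (7)·τ' = +0.34752; +0.34752 ∈ [0.3, 1.5) → IN Λ
#4 (-1,-3): internal coord -1 + (-3)·τ' = -0.29180; -0.29180 ∉ [0.3, 1.5) → out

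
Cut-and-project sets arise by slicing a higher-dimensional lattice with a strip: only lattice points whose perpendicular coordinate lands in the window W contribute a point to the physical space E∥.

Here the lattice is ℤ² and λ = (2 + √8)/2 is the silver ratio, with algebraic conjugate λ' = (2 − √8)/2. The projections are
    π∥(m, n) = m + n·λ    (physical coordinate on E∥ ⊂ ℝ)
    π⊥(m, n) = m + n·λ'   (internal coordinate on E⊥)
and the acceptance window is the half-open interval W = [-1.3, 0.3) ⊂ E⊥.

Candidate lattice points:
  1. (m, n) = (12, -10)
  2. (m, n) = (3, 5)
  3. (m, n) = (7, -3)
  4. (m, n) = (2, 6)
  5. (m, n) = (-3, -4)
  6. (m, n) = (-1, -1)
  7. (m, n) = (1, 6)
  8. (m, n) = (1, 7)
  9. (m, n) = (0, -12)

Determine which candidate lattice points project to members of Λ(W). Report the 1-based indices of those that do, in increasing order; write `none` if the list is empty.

4, 6

λ' = (2−√8)/2 ≈ -0.414214.
#1 (12,-10): internal coord 12 + (-10)·λ' = +16.142136; +16.142136 ∉ [-1.3, 0.3) → out
#2 (3,5): internal coord 3 + (5)·λ' = +0.928932; +0.928932 ∉ [-1.3, 0.3) → out
#3 (7,-3): internal coord 7 + (-3)·λ' = +8.242641; +8.242641 ∉ [-1.3, 0.3) → out
#4 (2,6): internal coord 2 + (6)·λ' = -0.485281; -0.485281 ∈ [-1.3, 0.3) → IN Λ
#5 (-3,-4): internal coord -3 + (-4)·λ' = -1.343146; -1.343146 ∉ [-1.3, 0.3) → out
#6 (-1,-1): internal coord -1 + (-1)·λ' = -0.585786; -0.585786 ∈ [-1.3, 0.3) → IN Λ
#7 (1,6): internal coord 1 + (6)·λ' = -1.485281; -1.485281 ∉ [-1.3, 0.3) → out
#8 (1,7): internal coord 1 + (7)·λ' = -1.899495; -1.899495 ∉ [-1.3, 0.3) → out
#9 (0,-12): internal coord 0 + (-12)·λ' = +4.970563; +4.970563 ∉ [-1.3, 0.3) → out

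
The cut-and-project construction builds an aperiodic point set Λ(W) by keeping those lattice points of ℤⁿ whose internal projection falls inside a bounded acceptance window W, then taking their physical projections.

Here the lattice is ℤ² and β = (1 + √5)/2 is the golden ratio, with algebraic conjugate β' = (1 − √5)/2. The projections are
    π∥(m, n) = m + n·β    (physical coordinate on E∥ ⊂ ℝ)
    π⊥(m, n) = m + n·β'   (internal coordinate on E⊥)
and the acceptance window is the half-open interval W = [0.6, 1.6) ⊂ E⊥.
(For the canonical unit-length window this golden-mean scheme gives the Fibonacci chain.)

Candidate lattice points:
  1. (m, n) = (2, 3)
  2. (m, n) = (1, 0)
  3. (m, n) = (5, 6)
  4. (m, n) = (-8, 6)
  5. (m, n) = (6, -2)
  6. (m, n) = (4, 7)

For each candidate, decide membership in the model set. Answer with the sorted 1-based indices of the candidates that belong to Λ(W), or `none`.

2, 3

Numerically β ≈ 1.61803 and β' = −1/β ≈ -0.61803.
candidate 1: (m,n)=(2,3) → π∥ = 2+3·β ≈ 6.85410, π⊥ = 2+3·β' ≈ 0.14590 ∉ [0.6, 1.6) ⇒ out
candidate 2: (m,n)=(1,0) → π∥ = 1+0·β ≈ 1.00000, π⊥ = 1+0·β' ≈ 1.00000 ∈ [0.6, 1.6) ⇒ IN Λ
candidate 3: (m,n)=(5,6) → π∥ = 5+6·β ≈ 14.70820, π⊥ = 5+6·β' ≈ 1.29180 ∈ [0.6, 1.6) ⇒ IN Λ
candidate 4: (m,n)=(-8,6) → π∥ = -8+6·β ≈ 1.70820, π⊥ = -8+6·β' ≈ -11.70820 ∉ [0.6, 1.6) ⇒ out
candidate 5: (m,n)=(6,-2) → π∥ = 6-2·β ≈ 2.76393, π⊥ = 6-2·β' ≈ 7.23607 ∉ [0.6, 1.6) ⇒ out
candidate 6: (m,n)=(4,7) → π∥ = 4+7·β ≈ 15.32624, π⊥ = 4+7·β' ≈ -0.32624 ∉ [0.6, 1.6) ⇒ out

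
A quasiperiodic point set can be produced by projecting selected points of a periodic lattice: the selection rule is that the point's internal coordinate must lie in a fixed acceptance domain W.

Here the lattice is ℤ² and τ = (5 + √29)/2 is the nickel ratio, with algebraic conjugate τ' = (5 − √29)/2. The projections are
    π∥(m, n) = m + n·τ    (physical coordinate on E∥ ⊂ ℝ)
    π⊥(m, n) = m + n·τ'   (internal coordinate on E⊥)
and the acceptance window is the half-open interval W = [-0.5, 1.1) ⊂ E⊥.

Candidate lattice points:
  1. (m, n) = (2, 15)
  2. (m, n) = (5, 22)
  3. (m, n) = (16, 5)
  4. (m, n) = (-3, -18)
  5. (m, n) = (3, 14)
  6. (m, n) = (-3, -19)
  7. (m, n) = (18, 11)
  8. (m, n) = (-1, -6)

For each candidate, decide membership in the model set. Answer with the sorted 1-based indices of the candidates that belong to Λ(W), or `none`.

2, 4, 5, 6, 8

Compute τ' = (5−√29)/2 = -0.192582, so π⊥(m,n) = m -0.192582·n.
[1] lift (2,15): star map gives -0.888736; window check -0.5 ≤ -0.888736 < 1.1 is false → out
[2] lift (5,22): star map gives 0.763187; window check -0.5 ≤ 0.763187 < 1.1 is true → IN Λ
[3] lift (16,5): star map gives 15.037088; window check -0.5 ≤ 15.037088 < 1.1 is false → out
[4] lift (-3,-18): star map gives 0.466483; window check -0.5 ≤ 0.466483 < 1.1 is true → IN Λ
[5] lift (3,14): star map gives 0.303846; window check -0.5 ≤ 0.303846 < 1.1 is true → IN Λ
[6] lift (-3,-19): star map gives 0.659066; window check -0.5 ≤ 0.659066 < 1.1 is true → IN Λ
[7] lift (18,11): star map gives 15.881594; window check -0.5 ≤ 15.881594 < 1.1 is false → out
[8] lift (-1,-6): star map gives 0.155494; window check -0.5 ≤ 0.155494 < 1.1 is true → IN Λ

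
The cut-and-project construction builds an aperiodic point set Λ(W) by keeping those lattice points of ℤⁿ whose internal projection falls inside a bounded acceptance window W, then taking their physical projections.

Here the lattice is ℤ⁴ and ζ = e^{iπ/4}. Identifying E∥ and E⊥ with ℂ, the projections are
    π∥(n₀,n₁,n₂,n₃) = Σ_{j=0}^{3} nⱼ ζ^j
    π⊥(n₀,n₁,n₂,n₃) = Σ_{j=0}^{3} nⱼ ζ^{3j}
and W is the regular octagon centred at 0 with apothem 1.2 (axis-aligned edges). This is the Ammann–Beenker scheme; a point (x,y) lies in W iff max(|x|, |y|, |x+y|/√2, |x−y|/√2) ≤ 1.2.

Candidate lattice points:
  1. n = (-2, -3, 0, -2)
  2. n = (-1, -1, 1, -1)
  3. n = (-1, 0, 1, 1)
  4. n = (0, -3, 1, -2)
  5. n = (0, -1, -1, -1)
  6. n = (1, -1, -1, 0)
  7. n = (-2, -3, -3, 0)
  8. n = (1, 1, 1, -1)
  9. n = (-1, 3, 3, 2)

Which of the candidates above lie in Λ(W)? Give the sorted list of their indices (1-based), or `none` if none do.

With ζ = e^{iπ/4} the internal vectors are ζ^0,ζ^3,ζ^6,ζ^9.
candidate 1: n = (-2, -3, 0, -2) → π⊥ ≈ (-1.2929, -3.5355); max(|x|,|y|,|x±y|/√2) = 3.5355 > 1.2 ⇒ ∉ W
candidate 2: n = (-1, -1, 1, -1) → π⊥ ≈ (-1.0000, -2.4142); max(|x|,|y|,|x±y|/√2) = 2.4142 > 1.2 ⇒ ∉ W
candidate 3: n = (-1, 0, 1, 1) → π⊥ ≈ (-0.2929, -0.2929); max(|x|,|y|,|x±y|/√2) = 0.4142 ≤ 1.2 ⇒ ∈ W
candidate 4: n = (0, -3, 1, -2) → π⊥ ≈ (+0.7071, -4.5355); max(|x|,|y|,|x±y|/√2) = 4.5355 > 1.2 ⇒ ∉ W
candidate 5: n = (0, -1, -1, -1) → π⊥ ≈ (+0.0000, -0.4142); max(|x|,|y|,|x±y|/√2) = 0.4142 ≤ 1.2 ⇒ ∈ W
candidate 6: n = (1, -1, -1, 0) → π⊥ ≈ (+1.7071, +0.2929); max(|x|,|y|,|x±y|/√2) = 1.7071 > 1.2 ⇒ ∉ W
candidate 7: n = (-2, -3, -3, 0) → π⊥ ≈ (+0.1213, +0.8787); max(|x|,|y|,|x±y|/√2) = 0.8787 ≤ 1.2 ⇒ ∈ W
candidate 8: n = (1, 1, 1, -1) → π⊥ ≈ (-0.4142, -1.0000); max(|x|,|y|,|x±y|/√2) = 1.0000 ≤ 1.2 ⇒ ∈ W
candidate 9: n = (-1, 3, 3, 2) → π⊥ ≈ (-1.7071, +0.5355); max(|x|,|y|,|x±y|/√2) = 1.7071 > 1.2 ⇒ ∉ W

3, 5, 7, 8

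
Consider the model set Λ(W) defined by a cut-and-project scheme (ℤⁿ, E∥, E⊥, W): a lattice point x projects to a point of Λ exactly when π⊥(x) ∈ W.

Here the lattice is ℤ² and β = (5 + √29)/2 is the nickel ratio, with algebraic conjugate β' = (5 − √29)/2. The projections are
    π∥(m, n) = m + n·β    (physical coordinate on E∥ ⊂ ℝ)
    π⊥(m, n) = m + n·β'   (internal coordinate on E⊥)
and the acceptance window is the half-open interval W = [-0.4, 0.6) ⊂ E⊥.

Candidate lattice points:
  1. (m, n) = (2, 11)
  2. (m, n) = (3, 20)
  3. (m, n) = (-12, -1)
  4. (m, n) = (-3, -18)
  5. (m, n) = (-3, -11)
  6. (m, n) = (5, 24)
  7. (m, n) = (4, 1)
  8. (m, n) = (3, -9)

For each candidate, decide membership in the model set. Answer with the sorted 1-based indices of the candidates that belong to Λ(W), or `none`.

Numerically β ≈ 5.192582 and β' = −1/β ≈ -0.192582.
#1 (2,11): internal coord 2 + (11)·β' = -0.118406; -0.118406 ∈ [-0.4, 0.6) → IN Λ
#2 (3,20): internal coord 3 + (20)·β' = -0.851648; -0.851648 ∉ [-0.4, 0.6) → out
#3 (-12,-1): internal coord -12 + (-1)·β' = -11.807418; -11.807418 ∉ [-0.4, 0.6) → out
#4 (-3,-18): internal coord -3 + (-18)·β' = +0.466483; +0.466483 ∈ [-0.4, 0.6) → IN Λ
#5 (-3,-11): internal coord -3 + (-11)·β' = -0.881594; -0.881594 ∉ [-0.4, 0.6) → out
#6 (5,24): internal coord 5 + (24)·β' = +0.378022; +0.378022 ∈ [-0.4, 0.6) → IN Λ
#7 (4,1): internal coord 4 + (1)·β' = +3.807418; +3.807418 ∉ [-0.4, 0.6) → out
#8 (3,-9): internal coord 3 + (-9)·β' = +4.733242; +4.733242 ∉ [-0.4, 0.6) → out

1, 4, 6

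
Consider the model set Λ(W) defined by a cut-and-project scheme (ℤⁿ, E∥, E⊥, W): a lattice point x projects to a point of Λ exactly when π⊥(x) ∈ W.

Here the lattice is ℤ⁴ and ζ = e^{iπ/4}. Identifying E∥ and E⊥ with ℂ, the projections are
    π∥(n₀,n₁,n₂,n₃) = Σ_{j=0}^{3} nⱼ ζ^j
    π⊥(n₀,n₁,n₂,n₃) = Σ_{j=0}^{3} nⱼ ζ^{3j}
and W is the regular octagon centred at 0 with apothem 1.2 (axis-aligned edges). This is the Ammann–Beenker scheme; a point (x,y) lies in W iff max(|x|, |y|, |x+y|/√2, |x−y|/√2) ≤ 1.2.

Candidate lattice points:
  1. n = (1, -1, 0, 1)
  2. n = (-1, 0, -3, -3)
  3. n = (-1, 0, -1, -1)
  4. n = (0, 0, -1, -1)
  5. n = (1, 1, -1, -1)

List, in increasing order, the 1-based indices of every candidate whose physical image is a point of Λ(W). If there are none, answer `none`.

4, 5

π⊥(n) = n₀ + n₁ζ³ + n₂ζ⁶ + n₃ζ⁹ where ζ = e^{iπ/4}.
candidate 1: n = (1, -1, 0, 1) → π⊥ ≈ (+2.4142, +0.0000); max(|x|,|y|,|x±y|/√2) = 2.4142 > 1.2 ⇒ ∉ W
candidate 2: n = (-1, 0, -3, -3) → π⊥ ≈ (-3.1213, +0.8787); max(|x|,|y|,|x±y|/√2) = 3.1213 > 1.2 ⇒ ∉ W
candidate 3: n = (-1, 0, -1, -1) → π⊥ ≈ (-1.7071, +0.2929); max(|x|,|y|,|x±y|/√2) = 1.7071 > 1.2 ⇒ ∉ W
candidate 4: n = (0, 0, -1, -1) → π⊥ ≈ (-0.7071, +0.2929); max(|x|,|y|,|x±y|/√2) = 0.7071 ≤ 1.2 ⇒ ∈ W
candidate 5: n = (1, 1, -1, -1) → π⊥ ≈ (-0.4142, +1.0000); max(|x|,|y|,|x±y|/√2) = 1.0000 ≤ 1.2 ⇒ ∈ W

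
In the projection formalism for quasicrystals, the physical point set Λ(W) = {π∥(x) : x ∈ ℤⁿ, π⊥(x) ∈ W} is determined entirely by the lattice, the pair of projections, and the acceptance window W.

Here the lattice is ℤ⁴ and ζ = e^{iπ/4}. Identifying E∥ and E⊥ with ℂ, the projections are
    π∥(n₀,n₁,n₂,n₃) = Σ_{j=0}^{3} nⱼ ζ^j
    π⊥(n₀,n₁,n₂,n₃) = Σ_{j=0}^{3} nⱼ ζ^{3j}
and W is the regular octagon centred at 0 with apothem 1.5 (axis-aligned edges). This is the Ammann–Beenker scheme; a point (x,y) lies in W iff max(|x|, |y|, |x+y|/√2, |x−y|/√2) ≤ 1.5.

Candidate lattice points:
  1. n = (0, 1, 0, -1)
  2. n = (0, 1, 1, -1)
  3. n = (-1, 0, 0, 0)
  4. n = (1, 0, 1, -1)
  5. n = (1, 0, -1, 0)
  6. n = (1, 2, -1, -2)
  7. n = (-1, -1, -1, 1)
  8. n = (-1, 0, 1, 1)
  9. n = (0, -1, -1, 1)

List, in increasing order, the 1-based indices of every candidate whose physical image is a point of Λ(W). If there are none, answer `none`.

1, 3, 5, 7, 8

Internal map: ζ^{3j} for j=0..3 gives (1,0), (−√2/2,√2/2), (0,−1), (√2/2,√2/2).
#1 (0, 1, 0, -1): internal (-1.414214, 0.000000); octagon support 1.414214 vs apothem 1.5 → ∈ W
#2 (0, 1, 1, -1): internal (-1.414214, -1.000000); octagon support 1.707107 vs apothem 1.5 → ∉ W
#3 (-1, 0, 0, 0): internal (-1.000000, 0.000000); octagon support 1.000000 vs apothem 1.5 → ∈ W
#4 (1, 0, 1, -1): internal (0.292893, -1.707107); octagon support 1.707107 vs apothem 1.5 → ∉ W
#5 (1, 0, -1, 0): internal (1.000000, 1.000000); octagon support 1.414214 vs apothem 1.5 → ∈ W
#6 (1, 2, -1, -2): internal (-1.828427, 1.000000); octagon support 2.000000 vs apothem 1.5 → ∉ W
#7 (-1, -1, -1, 1): internal (0.414214, 1.000000); octagon support 1.000000 vs apothem 1.5 → ∈ W
#8 (-1, 0, 1, 1): internal (-0.292893, -0.292893); octagon support 0.414214 vs apothem 1.5 → ∈ W
#9 (0, -1, -1, 1): internal (1.414214, 1.000000); octagon support 1.707107 vs apothem 1.5 → ∉ W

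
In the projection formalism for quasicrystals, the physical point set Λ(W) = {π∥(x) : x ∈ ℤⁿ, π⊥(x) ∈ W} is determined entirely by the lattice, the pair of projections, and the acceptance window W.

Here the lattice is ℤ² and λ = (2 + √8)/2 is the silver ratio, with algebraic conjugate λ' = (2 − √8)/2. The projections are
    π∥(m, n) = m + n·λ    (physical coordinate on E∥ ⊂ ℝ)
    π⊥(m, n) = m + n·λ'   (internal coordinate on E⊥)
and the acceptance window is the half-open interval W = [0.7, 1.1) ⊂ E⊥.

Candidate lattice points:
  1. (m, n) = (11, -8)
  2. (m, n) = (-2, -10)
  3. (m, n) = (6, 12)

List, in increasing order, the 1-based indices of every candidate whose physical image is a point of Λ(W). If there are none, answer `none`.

λ' = (2−√8)/2 ≈ -0.41421.
[1] lift (11,-8): star map gives 14.31371; window check 0.7 ≤ 14.31371 < 1.1 is false → out
[2] lift (-2,-10): star map gives 2.14214; window check 0.7 ≤ 2.14214 < 1.1 is false → out
[3] lift (6,12): star map gives 1.02944; window check 0.7 ≤ 1.02944 < 1.1 is true → IN Λ

3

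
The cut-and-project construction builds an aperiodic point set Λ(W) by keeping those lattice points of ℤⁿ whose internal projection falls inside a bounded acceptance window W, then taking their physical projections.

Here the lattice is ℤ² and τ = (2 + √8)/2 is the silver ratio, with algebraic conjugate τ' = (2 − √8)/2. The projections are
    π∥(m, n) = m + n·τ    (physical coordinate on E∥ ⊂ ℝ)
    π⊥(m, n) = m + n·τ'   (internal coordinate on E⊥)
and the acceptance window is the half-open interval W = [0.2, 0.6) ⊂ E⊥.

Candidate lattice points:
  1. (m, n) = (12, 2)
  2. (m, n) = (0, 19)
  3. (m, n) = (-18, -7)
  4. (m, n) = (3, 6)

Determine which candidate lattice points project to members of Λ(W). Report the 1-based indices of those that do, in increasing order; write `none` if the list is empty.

4

τ' = (2−√8)/2 ≈ -0.4142.
candidate 1: (m,n)=(12,2) → π∥ = 12+2·τ ≈ 16.8284, π⊥ = 12+2·τ' ≈ 11.1716 ∉ [0.2, 0.6) ⇒ out
candidate 2: (m,n)=(0,19) → π∥ = 0+19·τ ≈ 45.8701, π⊥ = 0+19·τ' ≈ -7.8701 ∉ [0.2, 0.6) ⇒ out
candidate 3: (m,n)=(-18,-7) → π∥ = -18-7·τ ≈ -34.8995, π⊥ = -18-7·τ' ≈ -15.1005 ∉ [0.2, 0.6) ⇒ out
candidate 4: (m,n)=(3,6) → π∥ = 3+6·τ ≈ 17.4853, π⊥ = 3+6·τ' ≈ 0.5147 ∈ [0.2, 0.6) ⇒ IN Λ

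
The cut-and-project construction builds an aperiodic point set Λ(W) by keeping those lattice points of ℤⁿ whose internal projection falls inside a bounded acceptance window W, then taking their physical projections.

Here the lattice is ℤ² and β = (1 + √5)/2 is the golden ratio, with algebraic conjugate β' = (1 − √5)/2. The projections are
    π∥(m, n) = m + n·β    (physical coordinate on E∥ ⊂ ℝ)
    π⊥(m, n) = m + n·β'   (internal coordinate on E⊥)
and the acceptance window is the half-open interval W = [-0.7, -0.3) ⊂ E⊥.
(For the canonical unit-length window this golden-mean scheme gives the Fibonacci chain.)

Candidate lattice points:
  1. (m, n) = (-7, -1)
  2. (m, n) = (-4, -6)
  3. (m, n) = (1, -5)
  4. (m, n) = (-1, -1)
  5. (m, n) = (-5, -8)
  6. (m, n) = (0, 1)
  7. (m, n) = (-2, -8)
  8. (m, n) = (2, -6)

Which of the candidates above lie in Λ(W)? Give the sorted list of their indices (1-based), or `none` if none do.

4, 6

Numerically β ≈ 1.6180 and β' = −1/β ≈ -0.6180.
#1 (-7,-1): internal coord -7 + (-1)·β' = -6.3820; -6.3820 ∉ [-0.7, -0.3) → out
#2 (-4,-6): internal coord -4 + (-6)·β' = -0.2918; -0.2918 ∉ [-0.7, -0.3) → out
#3 (1,-5): internal coord 1 + (-5)·β' = +4.0902; +4.0902 ∉ [-0.7, -0.3) → out
#4 (-1,-1): internal coord -1 + (-1)·β' = -0.3820; -0.3820 ∈ [-0.7, -0.3) → IN Λ
#5 (-5,-8): internal coord -5 + (-8)·β' = -0.0557; -0.0557 ∉ [-0.7, -0.3) → out
#6 (0,1): internal coord 0 + (1)·β' = -0.6180; -0.6180 ∈ [-0.7, -0.3) → IN Λ
#7 (-2,-8): internal coord -2 + (-8)·β' = +2.9443; +2.9443 ∉ [-0.7, -0.3) → out
#8 (2,-6): internal coord 2 + (-6)·β' = +5.7082; +5.7082 ∉ [-0.7, -0.3) → out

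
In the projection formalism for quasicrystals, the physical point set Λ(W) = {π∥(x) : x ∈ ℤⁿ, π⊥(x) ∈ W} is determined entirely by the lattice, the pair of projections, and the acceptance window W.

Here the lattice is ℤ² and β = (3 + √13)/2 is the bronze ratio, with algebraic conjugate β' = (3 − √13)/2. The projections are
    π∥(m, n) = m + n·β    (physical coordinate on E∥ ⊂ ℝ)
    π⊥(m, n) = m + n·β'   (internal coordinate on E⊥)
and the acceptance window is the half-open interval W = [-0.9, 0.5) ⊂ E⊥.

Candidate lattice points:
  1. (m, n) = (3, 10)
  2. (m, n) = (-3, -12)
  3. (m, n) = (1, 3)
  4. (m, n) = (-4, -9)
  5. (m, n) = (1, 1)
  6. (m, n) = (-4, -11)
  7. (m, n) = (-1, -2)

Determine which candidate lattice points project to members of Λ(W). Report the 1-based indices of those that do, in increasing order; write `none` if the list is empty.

1, 3, 6, 7

Compute β' = (3−√13)/2 = -0.302776, so π⊥(m,n) = m -0.302776·n.
candidate 1: (m,n)=(3,10) → π∥ = 3+10·β ≈ 36.027756, π⊥ = 3+10·β' ≈ -0.027756 ∈ [-0.9, 0.5) ⇒ IN Λ
candidate 2: (m,n)=(-3,-12) → π∥ = -3-12·β ≈ -42.633308, π⊥ = -3-12·β' ≈ 0.633308 ∉ [-0.9, 0.5) ⇒ out
candidate 3: (m,n)=(1,3) → π∥ = 1+3·β ≈ 10.908327, π⊥ = 1+3·β' ≈ 0.091673 ∈ [-0.9, 0.5) ⇒ IN Λ
candidate 4: (m,n)=(-4,-9) → π∥ = -4-9·β ≈ -33.724981, π⊥ = -4-9·β' ≈ -1.275019 ∉ [-0.9, 0.5) ⇒ out
candidate 5: (m,n)=(1,1) → π∥ = 1+1·β ≈ 4.302776, π⊥ = 1+1·β' ≈ 0.697224 ∉ [-0.9, 0.5) ⇒ out
candidate 6: (m,n)=(-4,-11) → π∥ = -4-11·β ≈ -40.330532, π⊥ = -4-11·β' ≈ -0.669468 ∈ [-0.9, 0.5) ⇒ IN Λ
candidate 7: (m,n)=(-1,-2) → π∥ = -1-2·β ≈ -7.605551, π⊥ = -1-2·β' ≈ -0.394449 ∈ [-0.9, 0.5) ⇒ IN Λ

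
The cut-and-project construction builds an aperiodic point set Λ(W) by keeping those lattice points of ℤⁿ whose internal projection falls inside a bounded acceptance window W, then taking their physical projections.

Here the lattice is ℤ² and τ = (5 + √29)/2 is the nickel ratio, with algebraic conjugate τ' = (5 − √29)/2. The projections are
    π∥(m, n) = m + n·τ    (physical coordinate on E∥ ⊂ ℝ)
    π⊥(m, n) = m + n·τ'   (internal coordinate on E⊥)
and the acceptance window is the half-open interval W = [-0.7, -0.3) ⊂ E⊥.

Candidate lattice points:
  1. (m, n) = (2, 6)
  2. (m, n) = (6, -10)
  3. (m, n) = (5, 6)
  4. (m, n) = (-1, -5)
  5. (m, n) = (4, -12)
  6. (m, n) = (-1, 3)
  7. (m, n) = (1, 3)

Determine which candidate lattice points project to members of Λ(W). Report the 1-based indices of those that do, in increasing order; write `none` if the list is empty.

Compute τ' = (5−√29)/2 = -0.192582, so π⊥(m,n) = m -0.192582·n.
#1 (2,6): internal coord 2 + (6)·τ' = +0.844506; +0.844506 ∉ [-0.7, -0.3) → out
#2 (6,-10): internal coord 6 + (-10)·τ' = +7.925824; +7.925824 ∉ [-0.7, -0.3) → out
#3 (5,6): internal coord 5 + (6)·τ' = +3.844506; +3.844506 ∉ [-0.7, -0.3) → out
#4 (-1,-5): internal coord -1 + (-5)·τ' = -0.037088; -0.037088 ∉ [-0.7, -0.3) → out
#5 (4,-12): internal coord 4 + (-12)·τ' = +6.310989; +6.310989 ∉ [-0.7, -0.3) → out
#6 (-1,3): internal coord -1 + (3)·τ' = -1.577747; -1.577747 ∉ [-0.7, -0.3) → out
#7 (1,3): internal coord 1 + (3)·τ' = +0.422253; +0.422253 ∉ [-0.7, -0.3) → out

none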